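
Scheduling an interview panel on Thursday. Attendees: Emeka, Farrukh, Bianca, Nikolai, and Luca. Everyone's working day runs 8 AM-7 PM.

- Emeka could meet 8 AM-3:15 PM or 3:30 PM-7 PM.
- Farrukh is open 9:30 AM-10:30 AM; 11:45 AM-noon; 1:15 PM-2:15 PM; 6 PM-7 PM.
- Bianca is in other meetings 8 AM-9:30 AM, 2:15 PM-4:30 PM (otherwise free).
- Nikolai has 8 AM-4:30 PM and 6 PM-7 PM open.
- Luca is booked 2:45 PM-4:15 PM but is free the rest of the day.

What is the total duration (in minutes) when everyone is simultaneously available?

195

Emeka free: 08:00-15:15, 15:30-19:00.
Farrukh free: 09:30-10:30, 11:45-12:00, 13:15-14:15, 18:00-19:00.
Bianca free: 09:30-14:15, 16:30-19:00 (invert busy blocks within the working day).
Nikolai free: 08:00-16:30, 18:00-19:00.
Luca free: 08:00-14:45, 16:15-19:00 (invert busy blocks within the working day).
Emeka ∩ Farrukh: 09:30-10:30, 11:45-12:00, 13:15-14:15, 18:00-19:00.
Emeka ∩ Farrukh ∩ Bianca: 09:30-10:30, 11:45-12:00, 13:15-14:15, 18:00-19:00.
Emeka ∩ Farrukh ∩ Bianca ∩ Nikolai: 09:30-10:30, 11:45-12:00, 13:15-14:15, 18:00-19:00.
Emeka ∩ Farrukh ∩ Bianca ∩ Nikolai ∩ Luca: 09:30-10:30, 11:45-12:00, 13:15-14:15, 18:00-19:00.
Summing the common windows: 60 + 15 + 60 + 60 = 195 minutes.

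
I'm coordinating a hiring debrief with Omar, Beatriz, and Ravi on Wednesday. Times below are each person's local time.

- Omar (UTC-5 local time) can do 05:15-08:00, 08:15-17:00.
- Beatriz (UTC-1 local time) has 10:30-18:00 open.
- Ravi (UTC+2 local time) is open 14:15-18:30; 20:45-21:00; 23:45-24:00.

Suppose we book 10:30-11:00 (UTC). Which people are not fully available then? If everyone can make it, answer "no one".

Omar in UTC: 10:15-13:00, 13:15-22:00 (add 5h to convert from UTC-5).
Beatriz in UTC: 11:30-19:00 (add 1h to convert from UTC-1).
Ravi in UTC: 12:15-16:30, 18:45-19:00, 21:45-22:00 (subtract 2h to convert from UTC+2).
Omar: free for 10:30-11:00. Beatriz: not fully free for 10:30-11:00. Ravi: not fully free for 10:30-11:00.

Beatriz, Ravi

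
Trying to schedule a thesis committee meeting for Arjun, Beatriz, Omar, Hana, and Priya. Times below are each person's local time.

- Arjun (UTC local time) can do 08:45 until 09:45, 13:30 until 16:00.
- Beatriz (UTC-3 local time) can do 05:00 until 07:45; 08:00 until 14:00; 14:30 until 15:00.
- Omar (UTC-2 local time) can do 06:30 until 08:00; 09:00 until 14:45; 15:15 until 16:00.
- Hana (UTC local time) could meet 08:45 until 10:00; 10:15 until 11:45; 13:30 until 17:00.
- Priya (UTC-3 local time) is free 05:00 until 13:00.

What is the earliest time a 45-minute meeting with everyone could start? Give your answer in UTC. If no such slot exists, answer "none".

08:45

Arjun in UTC: 08:45-09:45, 13:30-16:00.
Beatriz in UTC: 08:00-10:45, 11:00-17:00, 17:30-18:00 (add 3h to convert from UTC-3).
Omar in UTC: 08:30-10:00, 11:00-16:45, 17:15-18:00 (add 2h to convert from UTC-2).
Hana in UTC: 08:45-10:00, 10:15-11:45, 13:30-17:00.
Priya in UTC: 08:00-16:00 (add 3h to convert from UTC-3).
Arjun ∩ Beatriz: 08:45-09:45, 13:30-16:00.
Arjun ∩ Beatriz ∩ Omar: 08:45-09:45, 13:30-16:00.
Arjun ∩ Beatriz ∩ Omar ∩ Hana: 08:45-09:45, 13:30-16:00.
Arjun ∩ Beatriz ∩ Omar ∩ Hana ∩ Priya: 08:45-09:45, 13:30-16:00.
Those are the intersection windows.
The first common window of at least 45 minutes is 08:45-09:45, so the earliest start is 08:45.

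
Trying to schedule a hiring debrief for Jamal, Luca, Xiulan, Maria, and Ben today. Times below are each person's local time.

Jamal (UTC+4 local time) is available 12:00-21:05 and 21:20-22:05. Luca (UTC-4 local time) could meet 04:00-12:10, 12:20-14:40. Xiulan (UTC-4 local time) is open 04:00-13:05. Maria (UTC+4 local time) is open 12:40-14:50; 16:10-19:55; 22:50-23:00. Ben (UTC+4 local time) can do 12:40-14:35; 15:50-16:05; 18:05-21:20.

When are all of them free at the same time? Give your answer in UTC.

08:40-10:35, 14:05-15:55

Jamal in UTC: 08:00-17:05, 17:20-18:05 (subtract 4h to convert from UTC+4).
Luca in UTC: 08:00-16:10, 16:20-18:40 (add 4h to convert from UTC-4).
Xiulan in UTC: 08:00-17:05 (add 4h to convert from UTC-4).
Maria in UTC: 08:40-10:50, 12:10-15:55, 18:50-19:00 (subtract 4h to convert from UTC+4).
Ben in UTC: 08:40-10:35, 11:50-12:05, 14:05-17:20 (subtract 4h to convert from UTC+4).
Jamal ∩ Luca: 08:00-16:10, 16:20-17:05, 17:20-18:05.
Jamal ∩ Luca ∩ Xiulan: 08:00-16:10, 16:20-17:05.
Jamal ∩ Luca ∩ Xiulan ∩ Maria: 08:40-10:50, 12:10-15:55.
Jamal ∩ Luca ∩ Xiulan ∩ Maria ∩ Ben: 08:40-10:35, 14:05-15:55.
Those are the intersection windows.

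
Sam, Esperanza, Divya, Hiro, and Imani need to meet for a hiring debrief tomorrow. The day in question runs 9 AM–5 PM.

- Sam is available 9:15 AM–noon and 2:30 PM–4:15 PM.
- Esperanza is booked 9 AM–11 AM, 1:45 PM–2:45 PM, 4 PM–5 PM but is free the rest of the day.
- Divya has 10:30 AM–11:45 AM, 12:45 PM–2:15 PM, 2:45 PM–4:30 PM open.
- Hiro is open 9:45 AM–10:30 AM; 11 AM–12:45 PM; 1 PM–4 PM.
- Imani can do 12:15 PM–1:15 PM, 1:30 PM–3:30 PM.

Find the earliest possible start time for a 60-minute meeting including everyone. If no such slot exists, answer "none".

none

Sam free: 09:15-12:00, 14:30-16:15.
Esperanza free: 11:00-13:45, 14:45-16:00 (invert busy blocks within the working day).
Divya free: 10:30-11:45, 12:45-14:15, 14:45-16:30.
Hiro free: 09:45-10:30, 11:00-12:45, 13:00-16:00.
Imani free: 12:15-13:15, 13:30-15:30.
Sam ∩ Esperanza: 11:00-12:00, 14:45-16:00.
Sam ∩ Esperanza ∩ Divya: 11:00-11:45, 14:45-16:00.
Sam ∩ Esperanza ∩ Divya ∩ Hiro: 11:00-11:45, 14:45-16:00.
Sam ∩ Esperanza ∩ Divya ∩ Hiro ∩ Imani: 14:45-15:30.
So the common availability across everyone is 14:45-15:30.
No common window is at least 60 minutes long.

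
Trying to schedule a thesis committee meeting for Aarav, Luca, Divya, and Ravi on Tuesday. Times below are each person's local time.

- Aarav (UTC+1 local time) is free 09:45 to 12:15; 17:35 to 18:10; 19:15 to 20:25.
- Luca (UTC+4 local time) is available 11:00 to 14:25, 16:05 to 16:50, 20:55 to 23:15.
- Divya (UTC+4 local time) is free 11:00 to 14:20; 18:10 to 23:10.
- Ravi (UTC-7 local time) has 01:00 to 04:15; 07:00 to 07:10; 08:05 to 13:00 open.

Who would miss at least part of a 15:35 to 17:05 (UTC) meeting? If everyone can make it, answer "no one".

Aarav, Luca

Aarav in UTC: 08:45-11:15, 16:35-17:10, 18:15-19:25 (subtract 1h to convert from UTC+1).
Luca in UTC: 07:00-10:25, 12:05-12:50, 16:55-19:15 (subtract 4h to convert from UTC+4).
Divya in UTC: 07:00-10:20, 14:10-19:10 (subtract 4h to convert from UTC+4).
Ravi in UTC: 08:00-11:15, 14:00-14:10, 15:05-20:00 (add 7h to convert from UTC-7).
Aarav: not fully free for 15:35-17:05. Luca: not fully free for 15:35-17:05. Divya: free for 15:35-17:05. Ravi: free for 15:35-17:05.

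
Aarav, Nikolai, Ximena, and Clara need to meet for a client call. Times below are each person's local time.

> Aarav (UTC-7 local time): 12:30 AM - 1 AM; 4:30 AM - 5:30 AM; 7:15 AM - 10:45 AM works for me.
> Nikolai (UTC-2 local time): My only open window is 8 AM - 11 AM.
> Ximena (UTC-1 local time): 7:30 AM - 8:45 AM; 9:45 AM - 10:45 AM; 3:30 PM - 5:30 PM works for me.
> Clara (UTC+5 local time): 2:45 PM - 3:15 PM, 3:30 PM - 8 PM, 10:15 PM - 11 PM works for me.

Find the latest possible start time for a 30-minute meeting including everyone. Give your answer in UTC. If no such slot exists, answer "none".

none

Aarav in UTC: 07:30-08:00, 11:30-12:30, 14:15-17:45 (add 7h to convert from UTC-7).
Nikolai in UTC: 10:00-13:00 (add 2h to convert from UTC-2).
Ximena in UTC: 08:30-09:45, 10:45-11:45, 16:30-18:30 (add 1h to convert from UTC-1).
Clara in UTC: 09:45-10:15, 10:30-15:00, 17:15-18:00 (subtract 5h to convert from UTC+5).
Aarav ∩ Nikolai: 11:30-12:30.
Aarav ∩ Nikolai ∩ Ximena: 11:30-11:45.
Aarav ∩ Nikolai ∩ Ximena ∩ Clara: 11:30-11:45.
No common window is at least 30 minutes long.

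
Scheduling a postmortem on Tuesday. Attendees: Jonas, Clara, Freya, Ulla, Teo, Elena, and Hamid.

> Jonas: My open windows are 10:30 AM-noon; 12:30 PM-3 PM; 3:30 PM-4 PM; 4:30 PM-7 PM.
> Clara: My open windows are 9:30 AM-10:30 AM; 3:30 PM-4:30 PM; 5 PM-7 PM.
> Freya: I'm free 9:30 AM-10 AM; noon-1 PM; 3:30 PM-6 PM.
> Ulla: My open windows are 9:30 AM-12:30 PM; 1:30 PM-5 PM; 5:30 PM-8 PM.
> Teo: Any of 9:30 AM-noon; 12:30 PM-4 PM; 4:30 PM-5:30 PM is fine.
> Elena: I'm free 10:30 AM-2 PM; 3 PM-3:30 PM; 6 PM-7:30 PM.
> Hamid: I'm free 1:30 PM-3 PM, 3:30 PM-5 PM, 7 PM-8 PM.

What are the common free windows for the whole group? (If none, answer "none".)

Jonas ∩ Clara: 15:30-16:00, 17:00-19:00.
Jonas ∩ Clara ∩ Freya: 15:30-16:00, 17:00-18:00.
Jonas ∩ Clara ∩ Freya ∩ Ulla: 15:30-16:00, 17:30-18:00.
Jonas ∩ Clara ∩ Freya ∩ Ulla ∩ Teo: 15:30-16:00.
Jonas ∩ Clara ∩ Freya ∩ Ulla ∩ Teo ∩ Elena: ∅.
Jonas ∩ Clara ∩ Freya ∩ Ulla ∩ Teo ∩ Elena ∩ Hamid: ∅.
There is no time when everyone is free.

none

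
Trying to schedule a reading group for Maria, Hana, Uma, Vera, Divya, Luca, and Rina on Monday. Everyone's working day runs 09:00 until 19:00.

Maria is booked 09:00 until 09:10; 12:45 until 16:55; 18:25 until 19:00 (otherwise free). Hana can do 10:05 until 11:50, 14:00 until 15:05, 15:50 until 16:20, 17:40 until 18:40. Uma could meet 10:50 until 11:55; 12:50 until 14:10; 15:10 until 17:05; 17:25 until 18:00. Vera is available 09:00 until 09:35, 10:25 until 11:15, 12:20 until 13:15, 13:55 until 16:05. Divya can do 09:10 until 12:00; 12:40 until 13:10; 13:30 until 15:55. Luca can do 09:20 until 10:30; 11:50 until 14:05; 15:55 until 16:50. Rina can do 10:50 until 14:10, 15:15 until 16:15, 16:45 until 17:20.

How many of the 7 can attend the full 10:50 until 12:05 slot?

Maria free: 09:10-12:45, 16:55-18:25 (invert busy blocks within the working day).
Hana free: 10:05-11:50, 14:00-15:05, 15:50-16:20, 17:40-18:40.
Uma free: 10:50-11:55, 12:50-14:10, 15:10-17:05, 17:25-18:00.
Vera free: 09:00-09:35, 10:25-11:15, 12:20-13:15, 13:55-16:05.
Divya free: 09:10-12:00, 12:40-13:10, 13:30-15:55.
Luca free: 09:20-10:30, 11:50-14:05, 15:55-16:50.
Rina free: 10:50-14:10, 15:15-16:15, 16:45-17:20.
Maria and Rina can make the full 10:50-12:05 slot — that's 2.

2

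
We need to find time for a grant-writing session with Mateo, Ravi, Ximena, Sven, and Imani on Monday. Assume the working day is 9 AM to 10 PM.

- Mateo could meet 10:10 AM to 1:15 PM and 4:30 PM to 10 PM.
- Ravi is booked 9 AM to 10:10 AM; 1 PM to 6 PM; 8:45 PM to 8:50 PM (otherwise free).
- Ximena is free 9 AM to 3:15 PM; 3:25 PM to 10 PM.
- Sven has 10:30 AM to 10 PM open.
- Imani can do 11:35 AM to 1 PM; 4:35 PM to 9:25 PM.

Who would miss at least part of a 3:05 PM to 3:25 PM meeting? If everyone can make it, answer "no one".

Mateo free: 10:10-13:15, 16:30-22:00.
Ravi free: 10:10-13:00, 18:00-20:45, 20:50-22:00 (invert busy blocks within the working day).
Ximena free: 09:00-15:15, 15:25-22:00.
Sven free: 10:30-22:00.
Imani free: 11:35-13:00, 16:35-21:25.
Mateo: not fully free for 15:05-15:25. Ravi: not fully free for 15:05-15:25. Ximena: not fully free for 15:05-15:25. Sven: free for 15:05-15:25. Imani: not fully free for 15:05-15:25.

Imani, Mateo, Ravi, Ximena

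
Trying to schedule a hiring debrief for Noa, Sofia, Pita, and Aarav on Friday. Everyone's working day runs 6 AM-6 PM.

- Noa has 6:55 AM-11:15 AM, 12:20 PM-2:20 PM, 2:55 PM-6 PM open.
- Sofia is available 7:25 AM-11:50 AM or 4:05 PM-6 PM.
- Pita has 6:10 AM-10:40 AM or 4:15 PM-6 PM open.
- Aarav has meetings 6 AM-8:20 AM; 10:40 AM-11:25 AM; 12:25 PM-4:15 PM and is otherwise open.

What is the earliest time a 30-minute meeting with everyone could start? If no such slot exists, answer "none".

08:20

Noa free: 06:55-11:15, 12:20-14:20, 14:55-18:00.
Sofia free: 07:25-11:50, 16:05-18:00.
Pita free: 06:10-10:40, 16:15-18:00.
Aarav free: 08:20-10:40, 11:25-12:25, 16:15-18:00 (invert busy blocks within the working day).
Noa ∩ Sofia: 07:25-11:15, 16:05-18:00.
Noa ∩ Sofia ∩ Pita: 07:25-10:40, 16:15-18:00.
Noa ∩ Sofia ∩ Pita ∩ Aarav: 08:20-10:40, 16:15-18:00.
Those are the intersection windows.
The first common window of at least 30 minutes is 08:20-10:40, so the earliest start is 08:20.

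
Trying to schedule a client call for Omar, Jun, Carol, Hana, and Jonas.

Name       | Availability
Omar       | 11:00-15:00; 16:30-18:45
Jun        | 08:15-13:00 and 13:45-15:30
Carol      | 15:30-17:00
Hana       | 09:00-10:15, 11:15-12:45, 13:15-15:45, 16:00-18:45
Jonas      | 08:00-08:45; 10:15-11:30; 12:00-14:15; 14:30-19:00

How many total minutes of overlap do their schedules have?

Omar ∩ Jun: 11:00-13:00, 13:45-15:00.
Omar ∩ Jun ∩ Carol: ∅.
Omar ∩ Jun ∩ Carol ∩ Hana: ∅.
Omar ∩ Jun ∩ Carol ∩ Hana ∩ Jonas: ∅.
There is no time when everyone is free.
There is no common window, so the total is 0 minutes.

0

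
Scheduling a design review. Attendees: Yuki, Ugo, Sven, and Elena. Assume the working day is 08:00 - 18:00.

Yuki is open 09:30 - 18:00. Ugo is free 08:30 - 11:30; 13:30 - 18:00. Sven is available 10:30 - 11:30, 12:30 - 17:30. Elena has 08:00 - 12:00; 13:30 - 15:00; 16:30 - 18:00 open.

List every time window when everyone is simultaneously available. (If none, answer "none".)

Yuki ∩ Ugo: 09:30-11:30, 13:30-18:00.
Yuki ∩ Ugo ∩ Sven: 10:30-11:30, 13:30-17:30.
Yuki ∩ Ugo ∩ Sven ∩ Elena: 10:30-11:30, 13:30-15:00, 16:30-17:30.

10:30-11:30, 13:30-15:00, 16:30-17:30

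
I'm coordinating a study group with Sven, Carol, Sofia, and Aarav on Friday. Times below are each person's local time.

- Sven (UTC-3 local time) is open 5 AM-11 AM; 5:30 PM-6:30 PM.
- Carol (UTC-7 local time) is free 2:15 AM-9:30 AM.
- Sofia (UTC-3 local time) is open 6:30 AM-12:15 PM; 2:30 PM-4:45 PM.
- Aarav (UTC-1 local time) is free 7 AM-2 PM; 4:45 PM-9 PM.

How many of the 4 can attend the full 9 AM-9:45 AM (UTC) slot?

Sven in UTC: 08:00-14:00, 20:30-21:30 (add 3h to convert from UTC-3).
Carol in UTC: 09:15-16:30 (add 7h to convert from UTC-7).
Sofia in UTC: 09:30-15:15, 17:30-19:45 (add 3h to convert from UTC-3).
Aarav in UTC: 08:00-15:00, 17:45-22:00 (add 1h to convert from UTC-1).
Sven and Aarav can make the full 09:00-09:45 slot — that's 2.

2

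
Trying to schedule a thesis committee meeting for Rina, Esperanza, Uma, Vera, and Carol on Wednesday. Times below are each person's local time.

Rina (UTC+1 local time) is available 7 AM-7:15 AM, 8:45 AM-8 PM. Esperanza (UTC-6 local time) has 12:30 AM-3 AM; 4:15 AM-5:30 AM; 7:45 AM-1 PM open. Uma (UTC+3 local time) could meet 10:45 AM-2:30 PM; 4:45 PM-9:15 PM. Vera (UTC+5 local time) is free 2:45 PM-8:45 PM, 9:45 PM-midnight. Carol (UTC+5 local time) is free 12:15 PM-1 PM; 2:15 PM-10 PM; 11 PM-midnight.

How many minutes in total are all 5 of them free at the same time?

Rina in UTC: 06:00-06:15, 07:45-19:00 (subtract 1h to convert from UTC+1).
Esperanza in UTC: 06:30-09:00, 10:15-11:30, 13:45-19:00 (add 6h to convert from UTC-6).
Uma in UTC: 07:45-11:30, 13:45-18:15 (subtract 3h to convert from UTC+3).
Vera in UTC: 09:45-15:45, 16:45-19:00 (subtract 5h to convert from UTC+5).
Carol in UTC: 07:15-08:00, 09:15-17:00, 18:00-19:00 (subtract 5h to convert from UTC+5).
Rina ∩ Esperanza: 07:45-09:00, 10:15-11:30, 13:45-19:00.
Rina ∩ Esperanza ∩ Uma: 07:45-09:00, 10:15-11:30, 13:45-18:15.
Rina ∩ Esperanza ∩ Uma ∩ Vera: 10:15-11:30, 13:45-15:45, 16:45-18:15.
Rina ∩ Esperanza ∩ Uma ∩ Vera ∩ Carol: 10:15-11:30, 13:45-15:45, 16:45-17:00, 18:00-18:15.
Summing the common windows: 75 + 120 + 15 + 15 = 225 minutes.

225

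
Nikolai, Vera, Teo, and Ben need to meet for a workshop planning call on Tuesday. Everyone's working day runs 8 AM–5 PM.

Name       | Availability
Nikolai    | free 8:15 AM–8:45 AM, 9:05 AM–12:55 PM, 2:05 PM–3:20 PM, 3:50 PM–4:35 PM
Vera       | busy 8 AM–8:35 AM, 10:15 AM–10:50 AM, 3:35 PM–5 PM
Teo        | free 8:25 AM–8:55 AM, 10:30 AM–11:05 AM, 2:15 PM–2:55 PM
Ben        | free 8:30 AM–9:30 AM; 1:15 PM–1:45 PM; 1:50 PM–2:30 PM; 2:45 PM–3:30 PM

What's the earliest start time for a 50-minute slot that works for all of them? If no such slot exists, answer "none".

Nikolai free: 08:15-08:45, 09:05-12:55, 14:05-15:20, 15:50-16:35.
Vera free: 08:35-10:15, 10:50-15:35 (invert busy blocks within the working day).
Teo free: 08:25-08:55, 10:30-11:05, 14:15-14:55.
Ben free: 08:30-09:30, 13:15-13:45, 13:50-14:30, 14:45-15:30.
Nikolai ∩ Vera: 08:35-08:45, 09:05-10:15, 10:50-12:55, 14:05-15:20.
Nikolai ∩ Vera ∩ Teo: 08:35-08:45, 10:50-11:05, 14:15-14:55.
Nikolai ∩ Vera ∩ Teo ∩ Ben: 08:35-08:45, 14:15-14:30, 14:45-14:55.
So the common availability across everyone is 08:35-08:45, 14:15-14:30, 14:45-14:55.
No common window is at least 50 minutes long.

none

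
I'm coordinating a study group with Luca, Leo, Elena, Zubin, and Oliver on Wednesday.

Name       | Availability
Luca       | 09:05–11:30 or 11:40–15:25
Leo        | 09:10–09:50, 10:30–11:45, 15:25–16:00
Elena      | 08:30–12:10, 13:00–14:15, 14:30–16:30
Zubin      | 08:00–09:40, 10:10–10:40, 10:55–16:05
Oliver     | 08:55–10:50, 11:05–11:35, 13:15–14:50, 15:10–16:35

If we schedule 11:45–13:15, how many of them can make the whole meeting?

2

Luca and Zubin can make the full 11:45-13:15 slot — that's 2.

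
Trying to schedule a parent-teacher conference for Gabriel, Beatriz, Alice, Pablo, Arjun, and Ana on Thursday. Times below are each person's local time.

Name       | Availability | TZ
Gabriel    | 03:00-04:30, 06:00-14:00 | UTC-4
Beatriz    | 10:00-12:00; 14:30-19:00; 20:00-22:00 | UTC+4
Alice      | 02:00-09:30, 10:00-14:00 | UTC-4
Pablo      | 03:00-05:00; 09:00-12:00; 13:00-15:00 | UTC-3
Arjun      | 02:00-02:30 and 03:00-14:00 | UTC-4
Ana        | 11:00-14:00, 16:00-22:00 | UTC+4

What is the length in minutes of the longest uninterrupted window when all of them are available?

120

Gabriel in UTC: 07:00-08:30, 10:00-18:00 (add 4h to convert from UTC-4).
Beatriz in UTC: 06:00-08:00, 10:30-15:00, 16:00-18:00 (subtract 4h to convert from UTC+4).
Alice in UTC: 06:00-13:30, 14:00-18:00 (add 4h to convert from UTC-4).
Pablo in UTC: 06:00-08:00, 12:00-15:00, 16:00-18:00 (add 3h to convert from UTC-3).
Arjun in UTC: 06:00-06:30, 07:00-18:00 (add 4h to convert from UTC-4).
Ana in UTC: 07:00-10:00, 12:00-18:00 (subtract 4h to convert from UTC+4).
Gabriel ∩ Beatriz: 07:00-08:00, 10:30-15:00, 16:00-18:00.
Gabriel ∩ Beatriz ∩ Alice: 07:00-08:00, 10:30-13:30, 14:00-15:00, 16:00-18:00.
Gabriel ∩ Beatriz ∩ Alice ∩ Pablo: 07:00-08:00, 12:00-13:30, 14:00-15:00, 16:00-18:00.
Gabriel ∩ Beatriz ∩ Alice ∩ Pablo ∩ Arjun: 07:00-08:00, 12:00-13:30, 14:00-15:00, 16:00-18:00.
Gabriel ∩ Beatriz ∩ Alice ∩ Pablo ∩ Arjun ∩ Ana: 07:00-08:00, 12:00-13:30, 14:00-15:00, 16:00-18:00.
The longest is 16:00-18:00 at 120 minutes.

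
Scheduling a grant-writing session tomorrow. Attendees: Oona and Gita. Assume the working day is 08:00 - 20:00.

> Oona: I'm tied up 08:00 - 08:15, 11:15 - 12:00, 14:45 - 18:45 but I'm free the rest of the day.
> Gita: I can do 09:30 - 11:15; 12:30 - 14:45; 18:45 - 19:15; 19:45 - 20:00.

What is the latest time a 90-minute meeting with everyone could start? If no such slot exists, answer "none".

13:15

Oona free: 08:15-11:15, 12:00-14:45, 18:45-20:00 (invert busy blocks within the working day).
Gita free: 09:30-11:15, 12:30-14:45, 18:45-19:15, 19:45-20:00.
Oona ∩ Gita: 09:30-11:15, 12:30-14:45, 18:45-19:15, 19:45-20:00.
The last common window of at least 90 minutes is 12:30-14:45; a 90-minute meeting can start as late as 13:15 and still end by 14:45.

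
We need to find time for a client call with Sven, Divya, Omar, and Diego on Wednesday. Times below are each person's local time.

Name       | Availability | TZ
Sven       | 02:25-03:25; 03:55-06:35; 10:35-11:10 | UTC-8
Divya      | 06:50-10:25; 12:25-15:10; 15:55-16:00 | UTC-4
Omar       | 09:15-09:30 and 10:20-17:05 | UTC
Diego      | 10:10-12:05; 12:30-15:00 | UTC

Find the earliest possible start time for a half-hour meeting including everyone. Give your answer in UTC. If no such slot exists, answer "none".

10:50

Sven in UTC: 10:25-11:25, 11:55-14:35, 18:35-19:10 (add 8h to convert from UTC-8).
Divya in UTC: 10:50-14:25, 16:25-19:10, 19:55-20:00 (add 4h to convert from UTC-4).
Omar in UTC: 09:15-09:30, 10:20-17:05.
Diego in UTC: 10:10-12:05, 12:30-15:00.
Sven ∩ Divya: 10:50-11:25, 11:55-14:25, 18:35-19:10.
Sven ∩ Divya ∩ Omar: 10:50-11:25, 11:55-14:25.
Sven ∩ Divya ∩ Omar ∩ Diego: 10:50-11:25, 11:55-12:05, 12:30-14:25.
So the common availability across everyone is 10:50-11:25, 11:55-12:05, 12:30-14:25.
The first common window of at least 30 minutes is 10:50-11:25, so the earliest start is 10:50.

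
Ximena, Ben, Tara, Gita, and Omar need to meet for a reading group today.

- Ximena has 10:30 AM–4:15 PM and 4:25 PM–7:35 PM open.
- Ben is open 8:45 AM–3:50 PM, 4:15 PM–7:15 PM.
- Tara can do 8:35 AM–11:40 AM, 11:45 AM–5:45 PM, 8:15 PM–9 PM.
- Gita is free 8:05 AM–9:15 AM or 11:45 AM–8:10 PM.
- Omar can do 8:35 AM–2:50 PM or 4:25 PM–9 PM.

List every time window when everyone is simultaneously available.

11:45-14:50, 16:25-17:45

Ximena ∩ Ben: 10:30-15:50, 16:25-19:15.
Ximena ∩ Ben ∩ Tara: 10:30-11:40, 11:45-15:50, 16:25-17:45.
Ximena ∩ Ben ∩ Tara ∩ Gita: 11:45-15:50, 16:25-17:45.
Ximena ∩ Ben ∩ Tara ∩ Gita ∩ Omar: 11:45-14:50, 16:25-17:45.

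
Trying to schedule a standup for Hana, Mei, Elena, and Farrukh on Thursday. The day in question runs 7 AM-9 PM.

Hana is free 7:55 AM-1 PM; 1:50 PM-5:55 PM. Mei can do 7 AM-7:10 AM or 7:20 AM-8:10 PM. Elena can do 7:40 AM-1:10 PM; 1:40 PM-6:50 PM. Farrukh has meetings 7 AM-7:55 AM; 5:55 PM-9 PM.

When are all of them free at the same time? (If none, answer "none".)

Hana free: 07:55-13:00, 13:50-17:55.
Mei free: 07:00-07:10, 07:20-20:10.
Elena free: 07:40-13:10, 13:40-18:50.
Farrukh free: 07:55-17:55 (invert busy blocks within the working day).
Hana ∩ Mei: 07:55-13:00, 13:50-17:55.
Hana ∩ Mei ∩ Elena: 07:55-13:00, 13:50-17:55.
Hana ∩ Mei ∩ Elena ∩ Farrukh: 07:55-13:00, 13:50-17:55.

07:55-13:00, 13:50-17:55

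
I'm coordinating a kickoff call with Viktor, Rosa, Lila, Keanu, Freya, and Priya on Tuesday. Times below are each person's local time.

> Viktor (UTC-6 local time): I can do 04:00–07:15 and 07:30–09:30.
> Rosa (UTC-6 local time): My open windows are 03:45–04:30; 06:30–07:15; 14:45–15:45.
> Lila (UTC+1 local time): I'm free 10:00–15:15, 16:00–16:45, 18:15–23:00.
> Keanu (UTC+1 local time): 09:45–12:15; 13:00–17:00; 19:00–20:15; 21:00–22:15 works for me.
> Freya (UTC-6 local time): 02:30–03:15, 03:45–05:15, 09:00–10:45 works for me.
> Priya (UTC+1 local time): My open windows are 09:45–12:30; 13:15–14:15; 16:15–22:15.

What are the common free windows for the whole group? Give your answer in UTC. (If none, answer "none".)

10:00-10:30

Viktor in UTC: 10:00-13:15, 13:30-15:30 (add 6h to convert from UTC-6).
Rosa in UTC: 09:45-10:30, 12:30-13:15, 20:45-21:45 (add 6h to convert from UTC-6).
Lila in UTC: 09:00-14:15, 15:00-15:45, 17:15-22:00 (subtract 1h to convert from UTC+1).
Keanu in UTC: 08:45-11:15, 12:00-16:00, 18:00-19:15, 20:00-21:15 (subtract 1h to convert from UTC+1).
Freya in UTC: 08:30-09:15, 09:45-11:15, 15:00-16:45 (add 6h to convert from UTC-6).
Priya in UTC: 08:45-11:30, 12:15-13:15, 15:15-21:15 (subtract 1h to convert from UTC+1).
Viktor ∩ Rosa: 10:00-10:30, 12:30-13:15.
Viktor ∩ Rosa ∩ Lila: 10:00-10:30, 12:30-13:15.
Viktor ∩ Rosa ∩ Lila ∩ Keanu: 10:00-10:30, 12:30-13:15.
Viktor ∩ Rosa ∩ Lila ∩ Keanu ∩ Freya: 10:00-10:30.
Viktor ∩ Rosa ∩ Lila ∩ Keanu ∩ Freya ∩ Priya: 10:00-10:30.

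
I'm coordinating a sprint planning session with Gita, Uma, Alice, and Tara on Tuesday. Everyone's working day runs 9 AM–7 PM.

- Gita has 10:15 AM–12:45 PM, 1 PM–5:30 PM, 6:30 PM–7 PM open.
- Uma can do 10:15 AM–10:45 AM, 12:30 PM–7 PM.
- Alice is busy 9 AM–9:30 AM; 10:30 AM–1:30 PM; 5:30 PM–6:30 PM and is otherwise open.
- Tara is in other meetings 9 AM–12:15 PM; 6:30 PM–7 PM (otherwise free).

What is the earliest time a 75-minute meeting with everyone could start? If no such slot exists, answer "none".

Gita free: 10:15-12:45, 13:00-17:30, 18:30-19:00.
Uma free: 10:15-10:45, 12:30-19:00.
Alice free: 09:30-10:30, 13:30-17:30, 18:30-19:00 (invert busy blocks within the working day).
Tara free: 12:15-18:30 (invert busy blocks within the working day).
Gita ∩ Uma: 10:15-10:45, 12:30-12:45, 13:00-17:30, 18:30-19:00.
Gita ∩ Uma ∩ Alice: 10:15-10:30, 13:30-17:30, 18:30-19:00.
Gita ∩ Uma ∩ Alice ∩ Tara: 13:30-17:30.
Those are the intersection windows.
The first common window of at least 75 minutes is 13:30-17:30, so the earliest start is 13:30.

13:30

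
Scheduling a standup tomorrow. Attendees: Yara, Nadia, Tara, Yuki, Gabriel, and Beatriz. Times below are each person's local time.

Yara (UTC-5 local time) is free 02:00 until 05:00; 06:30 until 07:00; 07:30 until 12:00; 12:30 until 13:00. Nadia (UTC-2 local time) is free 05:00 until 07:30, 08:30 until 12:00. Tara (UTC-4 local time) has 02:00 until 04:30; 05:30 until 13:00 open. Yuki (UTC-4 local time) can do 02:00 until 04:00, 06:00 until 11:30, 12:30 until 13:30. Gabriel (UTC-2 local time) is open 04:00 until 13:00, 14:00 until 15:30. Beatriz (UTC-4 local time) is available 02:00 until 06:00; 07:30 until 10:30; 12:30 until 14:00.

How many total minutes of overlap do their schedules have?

Yara in UTC: 07:00-10:00, 11:30-12:00, 12:30-17:00, 17:30-18:00 (add 5h to convert from UTC-5).
Nadia in UTC: 07:00-09:30, 10:30-14:00 (add 2h to convert from UTC-2).
Tara in UTC: 06:00-08:30, 09:30-17:00 (add 4h to convert from UTC-4).
Yuki in UTC: 06:00-08:00, 10:00-15:30, 16:30-17:30 (add 4h to convert from UTC-4).
Gabriel in UTC: 06:00-15:00, 16:00-17:30 (add 2h to convert from UTC-2).
Beatriz in UTC: 06:00-10:00, 11:30-14:30, 16:30-18:00 (add 4h to convert from UTC-4).
Yara ∩ Nadia: 07:00-09:30, 11:30-12:00, 12:30-14:00.
Yara ∩ Nadia ∩ Tara: 07:00-08:30, 11:30-12:00, 12:30-14:00.
Yara ∩ Nadia ∩ Tara ∩ Yuki: 07:00-08:00, 11:30-12:00, 12:30-14:00.
Yara ∩ Nadia ∩ Tara ∩ Yuki ∩ Gabriel: 07:00-08:00, 11:30-12:00, 12:30-14:00.
Yara ∩ Nadia ∩ Tara ∩ Yuki ∩ Gabriel ∩ Beatriz: 07:00-08:00, 11:30-12:00, 12:30-14:00.
Summing the common windows: 60 + 30 + 90 = 180 minutes.

180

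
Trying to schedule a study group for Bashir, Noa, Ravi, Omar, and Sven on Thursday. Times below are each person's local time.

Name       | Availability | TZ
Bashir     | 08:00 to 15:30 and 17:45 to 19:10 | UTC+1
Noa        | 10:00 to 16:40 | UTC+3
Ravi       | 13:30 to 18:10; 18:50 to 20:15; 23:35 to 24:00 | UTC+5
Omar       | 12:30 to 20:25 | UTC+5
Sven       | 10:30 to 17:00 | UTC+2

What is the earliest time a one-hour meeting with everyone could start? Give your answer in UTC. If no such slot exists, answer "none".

Bashir in UTC: 07:00-14:30, 16:45-18:10 (subtract 1h to convert from UTC+1).
Noa in UTC: 07:00-13:40 (subtract 3h to convert from UTC+3).
Ravi in UTC: 08:30-13:10, 13:50-15:15, 18:35-19:00 (subtract 5h to convert from UTC+5).
Omar in UTC: 07:30-15:25 (subtract 5h to convert from UTC+5).
Sven in UTC: 08:30-15:00 (subtract 2h to convert from UTC+2).
Bashir ∩ Noa: 07:00-13:40.
Bashir ∩ Noa ∩ Ravi: 08:30-13:10.
Bashir ∩ Noa ∩ Ravi ∩ Omar: 08:30-13:10.
Bashir ∩ Noa ∩ Ravi ∩ Omar ∩ Sven: 08:30-13:10.
The first common window of at least 60 minutes is 08:30-13:10, so the earliest start is 08:30.

08:30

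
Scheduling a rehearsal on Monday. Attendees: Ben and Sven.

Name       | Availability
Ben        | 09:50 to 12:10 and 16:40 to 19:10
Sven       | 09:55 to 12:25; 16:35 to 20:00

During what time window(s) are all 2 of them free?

09:55-12:10, 16:40-19:10

Ben ∩ Sven: 09:55-12:10, 16:40-19:10.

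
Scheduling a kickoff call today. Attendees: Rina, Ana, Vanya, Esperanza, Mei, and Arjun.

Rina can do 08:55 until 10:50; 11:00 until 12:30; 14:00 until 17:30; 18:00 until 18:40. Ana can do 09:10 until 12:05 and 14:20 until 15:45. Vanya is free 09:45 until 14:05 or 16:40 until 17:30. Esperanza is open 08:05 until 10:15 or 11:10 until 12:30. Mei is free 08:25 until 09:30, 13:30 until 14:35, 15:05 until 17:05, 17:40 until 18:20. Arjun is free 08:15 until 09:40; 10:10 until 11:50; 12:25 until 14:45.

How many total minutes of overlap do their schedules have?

Rina ∩ Ana: 09:10-10:50, 11:00-12:05, 14:20-15:45.
Rina ∩ Ana ∩ Vanya: 09:45-10:50, 11:00-12:05.
Rina ∩ Ana ∩ Vanya ∩ Esperanza: 09:45-10:15, 11:10-12:05.
Rina ∩ Ana ∩ Vanya ∩ Esperanza ∩ Mei: ∅.
Rina ∩ Ana ∩ Vanya ∩ Esperanza ∩ Mei ∩ Arjun: ∅.
There is no time when everyone is free.
There is no common window, so the total is 0 minutes.

0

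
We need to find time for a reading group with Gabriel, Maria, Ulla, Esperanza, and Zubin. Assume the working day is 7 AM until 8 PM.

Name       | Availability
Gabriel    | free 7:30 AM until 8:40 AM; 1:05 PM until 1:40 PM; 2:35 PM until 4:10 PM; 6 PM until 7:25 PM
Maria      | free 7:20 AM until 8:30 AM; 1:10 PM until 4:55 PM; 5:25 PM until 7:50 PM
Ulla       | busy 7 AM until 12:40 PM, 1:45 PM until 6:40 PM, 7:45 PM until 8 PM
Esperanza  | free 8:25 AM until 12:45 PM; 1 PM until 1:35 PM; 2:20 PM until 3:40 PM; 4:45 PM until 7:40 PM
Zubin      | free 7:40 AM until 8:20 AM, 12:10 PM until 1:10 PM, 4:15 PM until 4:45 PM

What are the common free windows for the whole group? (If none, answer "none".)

none

Gabriel free: 07:30-08:40, 13:05-13:40, 14:35-16:10, 18:00-19:25.
Maria free: 07:20-08:30, 13:10-16:55, 17:25-19:50.
Ulla free: 12:40-13:45, 18:40-19:45 (invert busy blocks within the working day).
Esperanza free: 08:25-12:45, 13:00-13:35, 14:20-15:40, 16:45-19:40.
Zubin free: 07:40-08:20, 12:10-13:10, 16:15-16:45.
Gabriel ∩ Maria: 07:30-08:30, 13:10-13:40, 14:35-16:10, 18:00-19:25.
Gabriel ∩ Maria ∩ Ulla: 13:10-13:40, 18:40-19:25.
Gabriel ∩ Maria ∩ Ulla ∩ Esperanza: 13:10-13:35, 18:40-19:25.
Gabriel ∩ Maria ∩ Ulla ∩ Esperanza ∩ Zubin: ∅.
There is no time when everyone is free.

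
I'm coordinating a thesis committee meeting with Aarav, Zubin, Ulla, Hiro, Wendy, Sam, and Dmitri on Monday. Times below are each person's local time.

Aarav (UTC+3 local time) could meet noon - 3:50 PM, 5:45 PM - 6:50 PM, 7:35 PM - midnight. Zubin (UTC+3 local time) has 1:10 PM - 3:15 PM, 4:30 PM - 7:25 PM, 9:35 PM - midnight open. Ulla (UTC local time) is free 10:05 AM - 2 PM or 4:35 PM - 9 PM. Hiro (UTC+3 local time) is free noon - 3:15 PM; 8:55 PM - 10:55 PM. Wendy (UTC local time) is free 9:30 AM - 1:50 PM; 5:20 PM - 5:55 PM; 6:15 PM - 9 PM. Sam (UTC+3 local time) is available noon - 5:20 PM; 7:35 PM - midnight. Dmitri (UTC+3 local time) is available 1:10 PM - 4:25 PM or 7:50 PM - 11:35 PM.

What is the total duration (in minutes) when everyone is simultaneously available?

Aarav in UTC: 09:00-12:50, 14:45-15:50, 16:35-21:00 (subtract 3h to convert from UTC+3).
Zubin in UTC: 10:10-12:15, 13:30-16:25, 18:35-21:00 (subtract 3h to convert from UTC+3).
Ulla in UTC: 10:05-14:00, 16:35-21:00.
Hiro in UTC: 09:00-12:15, 17:55-19:55 (subtract 3h to convert from UTC+3).
Wendy in UTC: 09:30-13:50, 17:20-17:55, 18:15-21:00.
Sam in UTC: 09:00-14:20, 16:35-21:00 (subtract 3h to convert from UTC+3).
Dmitri in UTC: 10:10-13:25, 16:50-20:35 (subtract 3h to convert from UTC+3).
Aarav ∩ Zubin: 10:10-12:15, 14:45-15:50, 18:35-21:00.
Aarav ∩ Zubin ∩ Ulla: 10:10-12:15, 18:35-21:00.
Aarav ∩ Zubin ∩ Ulla ∩ Hiro: 10:10-12:15, 18:35-19:55.
Aarav ∩ Zubin ∩ Ulla ∩ Hiro ∩ Wendy: 10:10-12:15, 18:35-19:55.
Aarav ∩ Zubin ∩ Ulla ∩ Hiro ∩ Wendy ∩ Sam: 10:10-12:15, 18:35-19:55.
Aarav ∩ Zubin ∩ Ulla ∩ Hiro ∩ Wendy ∩ Sam ∩ Dmitri: 10:10-12:15, 18:35-19:55.
Summing the common windows: 125 + 80 = 205 minutes.

205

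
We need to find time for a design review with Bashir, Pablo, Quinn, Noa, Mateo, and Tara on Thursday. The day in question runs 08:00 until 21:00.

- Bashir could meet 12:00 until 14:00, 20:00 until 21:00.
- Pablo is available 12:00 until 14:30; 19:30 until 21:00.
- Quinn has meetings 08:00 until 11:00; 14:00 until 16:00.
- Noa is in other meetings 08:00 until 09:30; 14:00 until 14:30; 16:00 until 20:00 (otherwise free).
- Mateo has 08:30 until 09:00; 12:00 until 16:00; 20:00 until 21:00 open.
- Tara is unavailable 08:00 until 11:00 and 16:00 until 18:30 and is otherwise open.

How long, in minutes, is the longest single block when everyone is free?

120

Bashir free: 12:00-14:00, 20:00-21:00.
Pablo free: 12:00-14:30, 19:30-21:00.
Quinn free: 11:00-14:00, 16:00-21:00 (invert busy blocks within the working day).
Noa free: 09:30-14:00, 14:30-16:00, 20:00-21:00 (invert busy blocks within the working day).
Mateo free: 08:30-09:00, 12:00-16:00, 20:00-21:00.
Tara free: 11:00-16:00, 18:30-21:00 (invert busy blocks within the working day).
Bashir ∩ Pablo: 12:00-14:00, 20:00-21:00.
Bashir ∩ Pablo ∩ Quinn: 12:00-14:00, 20:00-21:00.
Bashir ∩ Pablo ∩ Quinn ∩ Noa: 12:00-14:00, 20:00-21:00.
Bashir ∩ Pablo ∩ Quinn ∩ Noa ∩ Mateo: 12:00-14:00, 20:00-21:00.
Bashir ∩ Pablo ∩ Quinn ∩ Noa ∩ Mateo ∩ Tara: 12:00-14:00, 20:00-21:00.
So the common availability across everyone is 12:00-14:00, 20:00-21:00.
The longest is 12:00-14:00 at 120 minutes.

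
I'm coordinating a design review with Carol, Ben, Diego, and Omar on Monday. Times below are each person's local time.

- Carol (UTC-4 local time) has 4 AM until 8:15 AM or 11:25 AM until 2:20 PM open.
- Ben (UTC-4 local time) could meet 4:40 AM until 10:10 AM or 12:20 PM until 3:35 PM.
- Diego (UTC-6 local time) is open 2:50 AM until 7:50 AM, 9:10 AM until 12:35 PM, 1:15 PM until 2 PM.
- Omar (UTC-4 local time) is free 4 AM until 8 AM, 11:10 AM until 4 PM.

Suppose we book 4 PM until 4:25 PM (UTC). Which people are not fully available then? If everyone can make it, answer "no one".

Carol in UTC: 08:00-12:15, 15:25-18:20 (add 4h to convert from UTC-4).
Ben in UTC: 08:40-14:10, 16:20-19:35 (add 4h to convert from UTC-4).
Diego in UTC: 08:50-13:50, 15:10-18:35, 19:15-20:00 (add 6h to convert from UTC-6).
Omar in UTC: 08:00-12:00, 15:10-20:00 (add 4h to convert from UTC-4).
Carol: free for 16:00-16:25. Ben: not fully free for 16:00-16:25. Diego: free for 16:00-16:25. Omar: free for 16:00-16:25.

Ben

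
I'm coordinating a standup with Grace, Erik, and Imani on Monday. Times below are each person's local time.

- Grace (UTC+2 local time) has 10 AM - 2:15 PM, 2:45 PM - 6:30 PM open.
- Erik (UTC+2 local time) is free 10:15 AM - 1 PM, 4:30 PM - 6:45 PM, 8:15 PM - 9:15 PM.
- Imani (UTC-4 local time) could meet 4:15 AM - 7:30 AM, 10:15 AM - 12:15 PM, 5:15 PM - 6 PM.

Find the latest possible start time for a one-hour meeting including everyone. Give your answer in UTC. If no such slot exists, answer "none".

15:15

Grace in UTC: 08:00-12:15, 12:45-16:30 (subtract 2h to convert from UTC+2).
Erik in UTC: 08:15-11:00, 14:30-16:45, 18:15-19:15 (subtract 2h to convert from UTC+2).
Imani in UTC: 08:15-11:30, 14:15-16:15, 21:15-22:00 (add 4h to convert from UTC-4).
Grace ∩ Erik: 08:15-11:00, 14:30-16:30.
Grace ∩ Erik ∩ Imani: 08:15-11:00, 14:30-16:15.
Those are the intersection windows.
The last common window of at least 60 minutes is 14:30-16:15; a 60-minute meeting can start as late as 15:15 and still end by 16:15.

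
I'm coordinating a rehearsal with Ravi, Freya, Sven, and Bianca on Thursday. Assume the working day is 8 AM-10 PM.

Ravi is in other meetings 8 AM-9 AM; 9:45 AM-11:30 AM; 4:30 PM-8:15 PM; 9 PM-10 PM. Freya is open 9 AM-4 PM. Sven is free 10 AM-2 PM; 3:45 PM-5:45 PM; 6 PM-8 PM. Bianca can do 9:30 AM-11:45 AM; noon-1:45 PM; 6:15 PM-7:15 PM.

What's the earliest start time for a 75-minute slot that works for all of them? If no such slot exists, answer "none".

12:00

Ravi free: 09:00-09:45, 11:30-16:30, 20:15-21:00 (invert busy blocks within the working day).
Freya free: 09:00-16:00.
Sven free: 10:00-14:00, 15:45-17:45, 18:00-20:00.
Bianca free: 09:30-11:45, 12:00-13:45, 18:15-19:15.
Ravi ∩ Freya: 09:00-09:45, 11:30-16:00.
Ravi ∩ Freya ∩ Sven: 11:30-14:00, 15:45-16:00.
Ravi ∩ Freya ∩ Sven ∩ Bianca: 11:30-11:45, 12:00-13:45.
The first common window of at least 75 minutes is 12:00-13:45, so the earliest start is 12:00.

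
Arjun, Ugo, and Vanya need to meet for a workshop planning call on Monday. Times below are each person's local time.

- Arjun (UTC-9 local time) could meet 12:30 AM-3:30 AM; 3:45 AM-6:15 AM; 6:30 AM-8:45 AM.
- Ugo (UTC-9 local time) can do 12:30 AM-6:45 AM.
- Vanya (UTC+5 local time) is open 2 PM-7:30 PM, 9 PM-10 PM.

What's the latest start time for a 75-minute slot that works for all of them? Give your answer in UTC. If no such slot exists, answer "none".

Arjun in UTC: 09:30-12:30, 12:45-15:15, 15:30-17:45 (add 9h to convert from UTC-9).
Ugo in UTC: 09:30-15:45 (add 9h to convert from UTC-9).
Vanya in UTC: 09:00-14:30, 16:00-17:00 (subtract 5h to convert from UTC+5).
Arjun ∩ Ugo: 09:30-12:30, 12:45-15:15, 15:30-15:45.
Arjun ∩ Ugo ∩ Vanya: 09:30-12:30, 12:45-14:30.
The last common window of at least 75 minutes is 12:45-14:30; a 75-minute meeting can start as late as 13:15 and still end by 14:30.

13:15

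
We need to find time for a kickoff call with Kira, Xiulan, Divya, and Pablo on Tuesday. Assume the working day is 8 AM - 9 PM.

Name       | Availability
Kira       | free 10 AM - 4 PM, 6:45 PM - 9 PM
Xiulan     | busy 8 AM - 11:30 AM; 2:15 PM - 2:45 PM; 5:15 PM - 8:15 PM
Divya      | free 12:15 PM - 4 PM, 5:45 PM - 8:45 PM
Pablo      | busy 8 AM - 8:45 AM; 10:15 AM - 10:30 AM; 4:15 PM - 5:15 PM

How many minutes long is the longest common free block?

120

Kira free: 10:00-16:00, 18:45-21:00.
Xiulan free: 11:30-14:15, 14:45-17:15, 20:15-21:00 (invert busy blocks within the working day).
Divya free: 12:15-16:00, 17:45-20:45.
Pablo free: 08:45-10:15, 10:30-16:15, 17:15-21:00 (invert busy blocks within the working day).
Kira ∩ Xiulan: 11:30-14:15, 14:45-16:00, 20:15-21:00.
Kira ∩ Xiulan ∩ Divya: 12:15-14:15, 14:45-16:00, 20:15-20:45.
Kira ∩ Xiulan ∩ Divya ∩ Pablo: 12:15-14:15, 14:45-16:00, 20:15-20:45.
The longest is 12:15-14:15 at 120 minutes.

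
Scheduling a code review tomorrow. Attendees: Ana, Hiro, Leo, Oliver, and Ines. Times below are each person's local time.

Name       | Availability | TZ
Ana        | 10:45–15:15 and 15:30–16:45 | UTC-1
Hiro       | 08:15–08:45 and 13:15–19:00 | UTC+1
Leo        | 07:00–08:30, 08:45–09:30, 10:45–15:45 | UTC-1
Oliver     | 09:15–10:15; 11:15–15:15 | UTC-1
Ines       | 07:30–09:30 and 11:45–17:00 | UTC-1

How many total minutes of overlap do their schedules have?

Ana in UTC: 11:45-16:15, 16:30-17:45 (add 1h to convert from UTC-1).
Hiro in UTC: 07:15-07:45, 12:15-18:00 (subtract 1h to convert from UTC+1).
Leo in UTC: 08:00-09:30, 09:45-10:30, 11:45-16:45 (add 1h to convert from UTC-1).
Oliver in UTC: 10:15-11:15, 12:15-16:15 (add 1h to convert from UTC-1).
Ines in UTC: 08:30-10:30, 12:45-18:00 (add 1h to convert from UTC-1).
Ana ∩ Hiro: 12:15-16:15, 16:30-17:45.
Ana ∩ Hiro ∩ Leo: 12:15-16:15, 16:30-16:45.
Ana ∩ Hiro ∩ Leo ∩ Oliver: 12:15-16:15.
Ana ∩ Hiro ∩ Leo ∩ Oliver ∩ Ines: 12:45-16:15.
That's a single block of 210 minutes.

210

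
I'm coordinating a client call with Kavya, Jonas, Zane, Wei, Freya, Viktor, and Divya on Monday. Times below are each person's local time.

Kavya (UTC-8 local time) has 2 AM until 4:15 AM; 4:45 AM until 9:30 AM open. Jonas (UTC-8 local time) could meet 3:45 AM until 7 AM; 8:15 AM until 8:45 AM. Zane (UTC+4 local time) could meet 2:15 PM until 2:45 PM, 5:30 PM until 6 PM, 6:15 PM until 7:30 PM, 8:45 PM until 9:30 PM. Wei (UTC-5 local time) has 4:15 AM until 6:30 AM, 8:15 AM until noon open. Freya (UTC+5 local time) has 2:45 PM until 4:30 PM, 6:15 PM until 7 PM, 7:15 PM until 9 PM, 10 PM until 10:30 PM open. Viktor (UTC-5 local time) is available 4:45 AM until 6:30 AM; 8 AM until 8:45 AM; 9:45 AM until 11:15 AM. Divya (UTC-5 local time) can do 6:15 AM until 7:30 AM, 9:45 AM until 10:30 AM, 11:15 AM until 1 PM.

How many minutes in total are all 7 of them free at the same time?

15

Kavya in UTC: 10:00-12:15, 12:45-17:30 (add 8h to convert from UTC-8).
Jonas in UTC: 11:45-15:00, 16:15-16:45 (add 8h to convert from UTC-8).
Zane in UTC: 10:15-10:45, 13:30-14:00, 14:15-15:30, 16:45-17:30 (subtract 4h to convert from UTC+4).
Wei in UTC: 09:15-11:30, 13:15-17:00 (add 5h to convert from UTC-5).
Freya in UTC: 09:45-11:30, 13:15-14:00, 14:15-16:00, 17:00-17:30 (subtract 5h to convert from UTC+5).
Viktor in UTC: 09:45-11:30, 13:00-13:45, 14:45-16:15 (add 5h to convert from UTC-5).
Divya in UTC: 11:15-12:30, 14:45-15:30, 16:15-18:00 (add 5h to convert from UTC-5).
Kavya ∩ Jonas: 11:45-12:15, 12:45-15:00, 16:15-16:45.
Kavya ∩ Jonas ∩ Zane: 13:30-14:00, 14:15-15:00.
Kavya ∩ Jonas ∩ Zane ∩ Wei: 13:30-14:00, 14:15-15:00.
Kavya ∩ Jonas ∩ Zane ∩ Wei ∩ Freya: 13:30-14:00, 14:15-15:00.
Kavya ∩ Jonas ∩ Zane ∩ Wei ∩ Freya ∩ Viktor: 13:30-13:45, 14:45-15:00.
Kavya ∩ Jonas ∩ Zane ∩ Wei ∩ Freya ∩ Viktor ∩ Divya: 14:45-15:00.
That's a single block of 15 minutes.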